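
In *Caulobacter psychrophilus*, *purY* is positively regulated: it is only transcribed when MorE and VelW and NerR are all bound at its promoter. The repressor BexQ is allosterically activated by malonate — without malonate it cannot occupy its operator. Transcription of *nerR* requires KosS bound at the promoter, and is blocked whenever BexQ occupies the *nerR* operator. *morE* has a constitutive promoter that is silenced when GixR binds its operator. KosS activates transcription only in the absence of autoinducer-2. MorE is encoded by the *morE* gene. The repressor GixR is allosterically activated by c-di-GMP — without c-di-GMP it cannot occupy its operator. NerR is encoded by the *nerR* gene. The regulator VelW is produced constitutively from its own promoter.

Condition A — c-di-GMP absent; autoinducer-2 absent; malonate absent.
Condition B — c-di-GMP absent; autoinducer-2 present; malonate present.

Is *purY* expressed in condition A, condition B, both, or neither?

A only

Condition A:
c-di-GMP is absent, so GixR is inactive.
With no repressor bound, *morE* is transcribed.
So MorE is produced and active.
VelW is produced constitutively and is active.
Autoinducer-2 is absent, so KosS is active.
Malonate is absent, so BexQ is inactive.
No repressor is bound and KosS is active, so *nerR* is transcribed.
So NerR is produced and active.
No repressor is bound and MorE and VelW and NerR are active, so *purY* is transcribed.
→ *purY* is ON in A.
Condition B:
c-di-GMP is absent, so GixR is inactive.
With no repressor bound, *morE* is transcribed.
So MorE is produced and active.
VelW is produced constitutively and is active.
Autoinducer-2 is present, so KosS is inactive.
Malonate is present, so BexQ is active.
With repressor BexQ bound, *nerR* is not transcribed.
So NerR is not produced.
Required activator NerR is absent, so *purY* is not transcribed.
→ *purY* is OFF in B.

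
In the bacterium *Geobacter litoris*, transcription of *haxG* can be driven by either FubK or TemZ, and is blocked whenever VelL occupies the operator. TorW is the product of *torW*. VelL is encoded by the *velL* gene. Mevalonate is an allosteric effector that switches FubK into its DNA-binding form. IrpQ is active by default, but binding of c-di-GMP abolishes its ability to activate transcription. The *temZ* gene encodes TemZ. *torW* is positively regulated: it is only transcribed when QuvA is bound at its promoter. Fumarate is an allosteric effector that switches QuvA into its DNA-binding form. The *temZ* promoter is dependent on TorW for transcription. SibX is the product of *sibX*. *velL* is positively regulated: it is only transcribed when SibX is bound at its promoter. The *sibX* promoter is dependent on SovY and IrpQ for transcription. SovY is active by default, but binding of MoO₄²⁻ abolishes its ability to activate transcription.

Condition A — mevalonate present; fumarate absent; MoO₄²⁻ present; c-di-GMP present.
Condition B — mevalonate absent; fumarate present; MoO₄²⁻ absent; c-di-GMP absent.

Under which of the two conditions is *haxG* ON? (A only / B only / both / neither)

A only

Condition A:
Mevalonate is present, so FubK is active.
Fumarate is absent, so QuvA is inactive.
Required activator QuvA is absent, so *torW* is not transcribed.
So TorW is not produced.
Required activator TorW is absent, so *temZ* is not transcribed.
So TemZ is not produced.
MoO₄²⁻ is present, so SovY is inactive.
c-di-GMP is present, so IrpQ is inactive.
Required activator SovY is absent, so *sibX* is not transcribed.
So SibX is not produced.
Required activator SibX is absent, so *velL* is not transcribed.
So VelL is not produced.
Activator FubK is present, so *haxG* is transcribed.
→ *haxG* is ON in A.
Condition B:
Mevalonate is absent, so FubK is inactive.
Fumarate is present, so QuvA is active.
No repressor is bound and QuvA is active, so *torW* is transcribed.
So TorW is produced and active.
No repressor is bound and TorW is active, so *temZ* is transcribed.
So TemZ is produced and active.
MoO₄²⁻ is absent, so SovY is active.
c-di-GMP is absent, so IrpQ is active.
No repressor is bound and SovY and IrpQ are active, so *sibX* is transcribed.
So SibX is produced and active.
No repressor is bound and SibX is active, so *velL* is transcribed.
So VelL is produced and active.
With repressor VelL bound, *haxG* is not transcribed.
→ *haxG* is OFF in B.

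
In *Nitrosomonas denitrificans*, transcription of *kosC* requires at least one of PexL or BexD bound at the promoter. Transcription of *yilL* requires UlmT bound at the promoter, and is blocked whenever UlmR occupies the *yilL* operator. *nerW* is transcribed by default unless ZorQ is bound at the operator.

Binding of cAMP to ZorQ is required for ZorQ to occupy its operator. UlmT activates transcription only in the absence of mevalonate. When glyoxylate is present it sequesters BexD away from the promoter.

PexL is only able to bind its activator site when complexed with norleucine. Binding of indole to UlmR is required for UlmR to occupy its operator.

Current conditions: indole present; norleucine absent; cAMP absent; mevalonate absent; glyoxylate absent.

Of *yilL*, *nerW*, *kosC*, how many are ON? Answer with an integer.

Indole is present, so UlmR is active.
Mevalonate is absent, so UlmT is active.
With repressor UlmR bound, *yilL* is not transcribed.
→ *yilL* is OFF.
cAMP is absent, so ZorQ is inactive.
With no repressor bound, *nerW* is transcribed.
→ *nerW* is ON.
Norleucine is absent, so PexL is inactive.
Glyoxylate is absent, so BexD is active.
Activator BexD is present, so *kosC* is transcribed.
→ *kosC* is ON.
2 of the 3 genes are transcribed.

2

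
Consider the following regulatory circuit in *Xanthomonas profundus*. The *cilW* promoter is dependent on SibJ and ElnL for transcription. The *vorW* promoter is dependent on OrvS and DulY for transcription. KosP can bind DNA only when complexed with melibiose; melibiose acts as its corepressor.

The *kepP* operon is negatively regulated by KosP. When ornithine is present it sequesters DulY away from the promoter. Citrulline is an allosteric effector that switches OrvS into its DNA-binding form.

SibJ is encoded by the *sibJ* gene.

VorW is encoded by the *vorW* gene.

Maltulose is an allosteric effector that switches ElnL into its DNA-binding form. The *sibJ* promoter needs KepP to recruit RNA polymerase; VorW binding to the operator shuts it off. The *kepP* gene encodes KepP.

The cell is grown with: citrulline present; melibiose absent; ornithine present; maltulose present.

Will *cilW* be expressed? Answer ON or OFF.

ON

Citrulline is present, so OrvS is active.
Ornithine is present, so DulY is inactive.
Required activator DulY is absent, so *vorW* is not transcribed.
So VorW is not produced.
Melibiose is absent, so KosP is inactive.
With no repressor bound, *kepP* is transcribed.
So KepP is produced and active.
No repressor is bound and KepP is active, so *sibJ* is transcribed.
So SibJ is produced and active.
Maltulose is present, so ElnL is active.
No repressor is bound and SibJ and ElnL are active, so *cilW* is transcribed.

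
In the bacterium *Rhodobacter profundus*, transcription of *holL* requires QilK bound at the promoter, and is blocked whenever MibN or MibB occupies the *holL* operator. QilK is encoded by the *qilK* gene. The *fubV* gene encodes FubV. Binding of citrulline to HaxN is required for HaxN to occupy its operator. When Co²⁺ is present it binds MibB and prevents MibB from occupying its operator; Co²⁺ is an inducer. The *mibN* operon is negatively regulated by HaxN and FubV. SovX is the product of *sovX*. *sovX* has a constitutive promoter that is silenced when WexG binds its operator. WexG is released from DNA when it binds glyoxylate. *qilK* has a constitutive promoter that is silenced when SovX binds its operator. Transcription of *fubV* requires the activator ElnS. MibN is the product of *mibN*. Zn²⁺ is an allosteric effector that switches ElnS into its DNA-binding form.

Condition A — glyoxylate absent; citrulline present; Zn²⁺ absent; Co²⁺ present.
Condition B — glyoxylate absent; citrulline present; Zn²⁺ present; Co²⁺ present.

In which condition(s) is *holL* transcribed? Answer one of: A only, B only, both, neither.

both

Condition A:
Glyoxylate is absent, so WexG is active.
With repressor WexG bound, *sovX* is not transcribed.
So SovX is not produced.
With no repressor bound, *qilK* is transcribed.
So QilK is produced and active.
Citrulline is present, so HaxN is active.
Zn²⁺ is absent, so ElnS is inactive.
Required activator ElnS is absent, so *fubV* is not transcribed.
So FubV is not produced.
With repressor HaxN bound, *mibN* is not transcribed.
So MibN is not produced.
Co²⁺ is present, so MibB is inactive.
No repressor is bound and QilK is active, so *holL* is transcribed.
→ *holL* is ON in A.
Condition B:
Glyoxylate is absent, so WexG is active.
With repressor WexG bound, *sovX* is not transcribed.
So SovX is not produced.
With no repressor bound, *qilK* is transcribed.
So QilK is produced and active.
Citrulline is present, so HaxN is active.
Zn²⁺ is present, so ElnS is active.
No repressor is bound and ElnS is active, so *fubV* is transcribed.
So FubV is produced and active.
With repressor HaxN bound, *mibN* is not transcribed.
So MibN is not produced.
Co²⁺ is present, so MibB is inactive.
No repressor is bound and QilK is active, so *holL* is transcribed.
→ *holL* is ON in B.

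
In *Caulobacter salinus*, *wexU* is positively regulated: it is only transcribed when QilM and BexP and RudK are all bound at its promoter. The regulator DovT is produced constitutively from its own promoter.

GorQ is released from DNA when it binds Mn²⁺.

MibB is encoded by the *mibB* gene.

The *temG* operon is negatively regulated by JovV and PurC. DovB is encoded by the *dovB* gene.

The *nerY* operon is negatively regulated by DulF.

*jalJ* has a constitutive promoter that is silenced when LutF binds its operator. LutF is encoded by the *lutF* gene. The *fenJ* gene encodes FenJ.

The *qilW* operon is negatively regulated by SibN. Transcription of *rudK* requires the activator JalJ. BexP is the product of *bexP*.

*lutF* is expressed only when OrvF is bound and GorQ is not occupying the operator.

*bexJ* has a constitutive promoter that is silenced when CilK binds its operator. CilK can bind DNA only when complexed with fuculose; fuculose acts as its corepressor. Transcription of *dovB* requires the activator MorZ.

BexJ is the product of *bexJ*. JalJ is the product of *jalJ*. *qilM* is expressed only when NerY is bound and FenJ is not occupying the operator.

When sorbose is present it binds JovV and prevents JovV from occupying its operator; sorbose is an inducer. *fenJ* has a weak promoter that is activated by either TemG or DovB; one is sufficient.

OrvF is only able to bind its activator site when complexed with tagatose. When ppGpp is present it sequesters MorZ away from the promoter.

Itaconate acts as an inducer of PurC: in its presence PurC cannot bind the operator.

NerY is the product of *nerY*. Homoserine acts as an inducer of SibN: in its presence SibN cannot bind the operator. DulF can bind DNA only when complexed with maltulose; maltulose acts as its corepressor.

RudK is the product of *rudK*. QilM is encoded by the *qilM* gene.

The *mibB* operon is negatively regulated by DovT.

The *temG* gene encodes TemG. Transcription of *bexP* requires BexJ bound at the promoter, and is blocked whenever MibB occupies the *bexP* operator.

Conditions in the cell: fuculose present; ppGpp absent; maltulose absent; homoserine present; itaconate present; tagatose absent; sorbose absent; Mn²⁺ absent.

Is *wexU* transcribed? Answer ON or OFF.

Sorbose is absent, so JovV is active.
Itaconate is present, so PurC is inactive.
With repressor JovV bound, *temG* is not transcribed.
So TemG is not produced.
ppGpp is absent, so MorZ is active.
No repressor is bound and MorZ is active, so *dovB* is transcribed.
So DovB is produced and active.
Activator DovB is present, so *fenJ* is transcribed.
So FenJ is produced and active.
Maltulose is absent, so DulF is inactive.
With no repressor bound, *nerY* is transcribed.
So NerY is produced and active.
With repressor FenJ bound, *qilM* is not transcribed.
So QilM is not produced.
Fuculose is present, so CilK is active.
With repressor CilK bound, *bexJ* is not transcribed.
So BexJ is not produced.
DovT is produced constitutively and is active.
With repressor DovT bound, *mibB* is not transcribed.
So MibB is not produced.
Required activator BexJ is absent, so *bexP* is not transcribed.
So BexP is not produced.
Tagatose is absent, so OrvF is inactive.
Mn²⁺ is absent, so GorQ is active.
With repressor GorQ bound, *lutF* is not transcribed.
So LutF is not produced.
With no repressor bound, *jalJ* is transcribed.
So JalJ is produced and active.
No repressor is bound and JalJ is active, so *rudK* is transcribed.
So RudK is produced and active.
Required activator QilM is absent, so *wexU* is not transcribed.

OFF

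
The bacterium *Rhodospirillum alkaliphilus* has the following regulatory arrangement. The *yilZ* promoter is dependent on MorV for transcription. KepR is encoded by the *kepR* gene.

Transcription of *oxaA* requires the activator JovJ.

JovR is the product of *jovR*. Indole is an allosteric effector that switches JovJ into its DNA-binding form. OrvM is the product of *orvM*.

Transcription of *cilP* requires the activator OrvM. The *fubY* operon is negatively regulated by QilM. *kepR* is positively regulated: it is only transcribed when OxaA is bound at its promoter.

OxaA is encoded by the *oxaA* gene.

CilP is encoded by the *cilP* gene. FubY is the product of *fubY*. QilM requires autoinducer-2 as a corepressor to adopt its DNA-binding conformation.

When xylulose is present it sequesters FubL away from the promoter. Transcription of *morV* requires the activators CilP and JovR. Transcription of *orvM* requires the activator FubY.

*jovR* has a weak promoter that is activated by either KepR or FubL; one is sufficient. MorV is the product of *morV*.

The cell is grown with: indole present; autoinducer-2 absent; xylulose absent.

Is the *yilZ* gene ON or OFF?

Autoinducer-2 is absent, so QilM is inactive.
With no repressor bound, *fubY* is transcribed.
So FubY is produced and active.
No repressor is bound and FubY is active, so *orvM* is transcribed.
So OrvM is produced and active.
No repressor is bound and OrvM is active, so *cilP* is transcribed.
So CilP is produced and active.
Indole is present, so JovJ is active.
No repressor is bound and JovJ is active, so *oxaA* is transcribed.
So OxaA is produced and active.
No repressor is bound and OxaA is active, so *kepR* is transcribed.
So KepR is produced and active.
Xylulose is absent, so FubL is active.
Activator KepR is present, so *jovR* is transcribed.
So JovR is produced and active.
No repressor is bound and CilP and JovR are active, so *morV* is transcribed.
So MorV is produced and active.
No repressor is bound and MorV is active, so *yilZ* is transcribed.

ON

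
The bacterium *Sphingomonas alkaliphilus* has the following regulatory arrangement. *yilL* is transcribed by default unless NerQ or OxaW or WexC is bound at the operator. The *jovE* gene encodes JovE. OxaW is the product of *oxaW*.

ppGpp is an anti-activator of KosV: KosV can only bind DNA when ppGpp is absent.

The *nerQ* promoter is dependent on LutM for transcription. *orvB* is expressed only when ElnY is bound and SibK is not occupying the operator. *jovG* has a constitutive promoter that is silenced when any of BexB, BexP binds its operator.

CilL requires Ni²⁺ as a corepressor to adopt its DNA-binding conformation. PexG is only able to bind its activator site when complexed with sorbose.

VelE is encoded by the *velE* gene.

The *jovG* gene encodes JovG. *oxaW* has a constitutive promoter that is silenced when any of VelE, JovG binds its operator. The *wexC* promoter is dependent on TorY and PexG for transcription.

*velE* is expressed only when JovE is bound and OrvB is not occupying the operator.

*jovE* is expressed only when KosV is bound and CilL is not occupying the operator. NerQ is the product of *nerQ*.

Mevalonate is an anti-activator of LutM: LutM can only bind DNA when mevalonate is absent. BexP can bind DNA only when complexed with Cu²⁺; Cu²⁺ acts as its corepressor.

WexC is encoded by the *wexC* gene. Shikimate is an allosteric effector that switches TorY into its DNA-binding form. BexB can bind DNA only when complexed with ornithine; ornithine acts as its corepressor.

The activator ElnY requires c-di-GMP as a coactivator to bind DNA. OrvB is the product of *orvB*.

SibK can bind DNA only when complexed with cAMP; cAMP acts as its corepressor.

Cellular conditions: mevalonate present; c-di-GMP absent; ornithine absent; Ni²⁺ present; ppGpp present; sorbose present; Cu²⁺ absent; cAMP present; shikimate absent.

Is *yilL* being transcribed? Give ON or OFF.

ON

Mevalonate is present, so LutM is inactive.
Required activator LutM is absent, so *nerQ* is not transcribed.
So NerQ is not produced.
cAMP is present, so SibK is active.
c-di-GMP is absent, so ElnY is inactive.
With repressor SibK bound, *orvB* is not transcribed.
So OrvB is not produced.
Ni²⁺ is present, so CilL is active.
ppGpp is present, so KosV is inactive.
With repressor CilL bound, *jovE* is not transcribed.
So JovE is not produced.
Required activator JovE is absent, so *velE* is not transcribed.
So VelE is not produced.
Ornithine is absent, so BexB is inactive.
Cu²⁺ is absent, so BexP is inactive.
With no repressor bound, *jovG* is transcribed.
So JovG is produced and active.
With repressor JovG bound, *oxaW* is not transcribed.
So OxaW is not produced.
Shikimate is absent, so TorY is inactive.
Sorbose is present, so PexG is active.
Required activator TorY is absent, so *wexC* is not transcribed.
So WexC is not produced.
With no repressor bound, *yilL* is transcribed.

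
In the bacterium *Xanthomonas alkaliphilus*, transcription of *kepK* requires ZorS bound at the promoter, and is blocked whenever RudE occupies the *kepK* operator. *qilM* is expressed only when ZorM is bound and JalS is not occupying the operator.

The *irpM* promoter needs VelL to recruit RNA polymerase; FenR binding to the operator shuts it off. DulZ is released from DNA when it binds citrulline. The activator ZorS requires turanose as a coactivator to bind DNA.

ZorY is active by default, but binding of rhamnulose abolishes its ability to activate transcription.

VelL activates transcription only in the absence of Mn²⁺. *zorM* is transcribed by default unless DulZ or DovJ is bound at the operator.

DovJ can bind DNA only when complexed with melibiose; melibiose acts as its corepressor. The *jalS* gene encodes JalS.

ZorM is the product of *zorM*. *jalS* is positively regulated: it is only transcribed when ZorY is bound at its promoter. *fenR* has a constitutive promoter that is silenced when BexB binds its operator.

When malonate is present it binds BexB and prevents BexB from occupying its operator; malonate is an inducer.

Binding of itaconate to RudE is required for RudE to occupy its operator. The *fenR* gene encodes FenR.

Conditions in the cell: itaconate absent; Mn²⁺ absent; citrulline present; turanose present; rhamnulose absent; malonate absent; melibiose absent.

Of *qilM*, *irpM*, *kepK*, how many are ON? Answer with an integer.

2

Rhamnulose is absent, so ZorY is active.
No repressor is bound and ZorY is active, so *jalS* is transcribed.
So JalS is produced and active.
Citrulline is present, so DulZ is inactive.
Melibiose is absent, so DovJ is inactive.
With no repressor bound, *zorM* is transcribed.
So ZorM is produced and active.
With repressor JalS bound, *qilM* is not transcribed.
→ *qilM* is OFF.
Mn²⁺ is absent, so VelL is active.
Malonate is absent, so BexB is active.
With repressor BexB bound, *fenR* is not transcribed.
So FenR is not produced.
No repressor is bound and VelL is active, so *irpM* is transcribed.
→ *irpM* is ON.
Turanose is present, so ZorS is active.
Itaconate is absent, so RudE is inactive.
No repressor is bound and ZorS is active, so *kepK* is transcribed.
→ *kepK* is ON.
2 of the 3 genes are transcribed.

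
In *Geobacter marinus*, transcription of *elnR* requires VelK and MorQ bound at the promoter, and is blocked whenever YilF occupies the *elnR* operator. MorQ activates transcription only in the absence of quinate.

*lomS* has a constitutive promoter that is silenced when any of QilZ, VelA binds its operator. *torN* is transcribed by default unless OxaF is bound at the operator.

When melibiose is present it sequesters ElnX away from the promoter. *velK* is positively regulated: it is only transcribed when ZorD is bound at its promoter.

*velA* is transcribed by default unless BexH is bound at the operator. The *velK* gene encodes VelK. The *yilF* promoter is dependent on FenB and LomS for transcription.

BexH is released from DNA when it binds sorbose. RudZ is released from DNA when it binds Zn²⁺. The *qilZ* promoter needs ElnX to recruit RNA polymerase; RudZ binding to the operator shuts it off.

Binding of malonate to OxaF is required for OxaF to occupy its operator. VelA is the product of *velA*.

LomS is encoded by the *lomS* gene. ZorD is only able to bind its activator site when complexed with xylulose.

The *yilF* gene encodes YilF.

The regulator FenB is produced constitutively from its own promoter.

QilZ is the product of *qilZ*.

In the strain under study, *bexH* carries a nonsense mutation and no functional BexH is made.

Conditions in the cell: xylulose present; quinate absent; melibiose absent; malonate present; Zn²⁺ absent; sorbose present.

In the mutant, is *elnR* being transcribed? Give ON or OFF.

Xylulose is present, so ZorD is active.
No repressor is bound and ZorD is active, so *velK* is transcribed.
So VelK is produced and active.
Quinate is absent, so MorQ is active.
FenB is produced constitutively and is active.
Melibiose is absent, so ElnX is active.
Zn²⁺ is absent, so RudZ is active.
With repressor RudZ bound, *qilZ* is not transcribed.
So QilZ is not produced.
BexH is non-functional in this strain, so it has no effect.
With no repressor bound, *velA* is transcribed.
So VelA is produced and active.
With repressor VelA bound, *lomS* is not transcribed.
So LomS is not produced.
Required activator LomS is absent, so *yilF* is not transcribed.
So YilF is not produced.
No repressor is bound and VelK and MorQ are active, so *elnR* is transcribed.

ON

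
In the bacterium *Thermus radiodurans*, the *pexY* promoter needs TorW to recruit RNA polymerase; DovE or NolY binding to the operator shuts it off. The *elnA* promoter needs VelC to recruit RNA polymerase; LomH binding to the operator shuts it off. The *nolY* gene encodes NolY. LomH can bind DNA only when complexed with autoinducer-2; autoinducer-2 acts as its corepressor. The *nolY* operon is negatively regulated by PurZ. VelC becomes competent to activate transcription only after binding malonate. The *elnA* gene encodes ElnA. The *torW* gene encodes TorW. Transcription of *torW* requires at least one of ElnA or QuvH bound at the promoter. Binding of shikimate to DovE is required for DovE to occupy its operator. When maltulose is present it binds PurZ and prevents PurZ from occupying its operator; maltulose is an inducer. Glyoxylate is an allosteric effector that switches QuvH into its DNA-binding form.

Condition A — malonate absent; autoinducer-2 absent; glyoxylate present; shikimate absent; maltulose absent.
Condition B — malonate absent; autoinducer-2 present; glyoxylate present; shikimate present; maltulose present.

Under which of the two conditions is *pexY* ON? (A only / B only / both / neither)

A only

Condition A:
Malonate is absent, so VelC is inactive.
Autoinducer-2 is absent, so LomH is inactive.
Required activator VelC is absent, so *elnA* is not transcribed.
So ElnA is not produced.
Glyoxylate is present, so QuvH is active.
Activator QuvH is present, so *torW* is transcribed.
So TorW is produced and active.
Shikimate is absent, so DovE is inactive.
Maltulose is absent, so PurZ is active.
With repressor PurZ bound, *nolY* is not transcribed.
So NolY is not produced.
No repressor is bound and TorW is active, so *pexY* is transcribed.
→ *pexY* is ON in A.
Condition B:
Malonate is absent, so VelC is inactive.
Autoinducer-2 is present, so LomH is active.
With repressor LomH bound, *elnA* is not transcribed.
So ElnA is not produced.
Glyoxylate is present, so QuvH is active.
Activator QuvH is present, so *torW* is transcribed.
So TorW is produced and active.
Shikimate is present, so DovE is active.
Maltulose is present, so PurZ is inactive.
With no repressor bound, *nolY* is transcribed.
So NolY is produced and active.
With repressor DovE bound, *pexY* is not transcribed.
→ *pexY* is OFF in B.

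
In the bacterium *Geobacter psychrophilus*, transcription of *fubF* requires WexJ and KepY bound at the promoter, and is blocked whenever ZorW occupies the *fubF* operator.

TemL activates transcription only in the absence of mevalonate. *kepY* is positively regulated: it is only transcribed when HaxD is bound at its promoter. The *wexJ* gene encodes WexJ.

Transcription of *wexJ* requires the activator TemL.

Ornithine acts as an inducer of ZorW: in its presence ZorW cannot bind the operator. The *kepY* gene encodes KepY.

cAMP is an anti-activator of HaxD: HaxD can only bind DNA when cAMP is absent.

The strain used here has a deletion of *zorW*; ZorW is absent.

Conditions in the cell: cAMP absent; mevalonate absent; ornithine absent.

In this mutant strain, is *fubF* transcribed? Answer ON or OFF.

Mevalonate is absent, so TemL is active.
No repressor is bound and TemL is active, so *wexJ* is transcribed.
So WexJ is produced and active.
ZorW is non-functional in this strain, so it has no effect.
cAMP is absent, so HaxD is active.
No repressor is bound and HaxD is active, so *kepY* is transcribed.
So KepY is produced and active.
No repressor is bound and WexJ and KepY are active, so *fubF* is transcribed.

ON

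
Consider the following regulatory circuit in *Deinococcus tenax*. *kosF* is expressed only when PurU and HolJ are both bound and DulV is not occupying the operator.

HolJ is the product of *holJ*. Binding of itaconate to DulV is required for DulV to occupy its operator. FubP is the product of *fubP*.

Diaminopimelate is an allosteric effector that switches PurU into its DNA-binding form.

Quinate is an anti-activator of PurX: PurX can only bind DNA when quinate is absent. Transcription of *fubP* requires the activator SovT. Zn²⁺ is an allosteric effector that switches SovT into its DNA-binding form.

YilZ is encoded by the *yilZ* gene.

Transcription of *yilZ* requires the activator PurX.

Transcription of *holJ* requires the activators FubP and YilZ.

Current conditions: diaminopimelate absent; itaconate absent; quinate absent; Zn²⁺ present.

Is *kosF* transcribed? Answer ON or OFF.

OFF

Diaminopimelate is absent, so PurU is inactive.
Zn²⁺ is present, so SovT is active.
No repressor is bound and SovT is active, so *fubP* is transcribed.
So FubP is produced and active.
Quinate is absent, so PurX is active.
No repressor is bound and PurX is active, so *yilZ* is transcribed.
So YilZ is produced and active.
No repressor is bound and FubP and YilZ are active, so *holJ* is transcribed.
So HolJ is produced and active.
Itaconate is absent, so DulV is inactive.
Required activator PurU is absent, so *kosF* is not transcribed.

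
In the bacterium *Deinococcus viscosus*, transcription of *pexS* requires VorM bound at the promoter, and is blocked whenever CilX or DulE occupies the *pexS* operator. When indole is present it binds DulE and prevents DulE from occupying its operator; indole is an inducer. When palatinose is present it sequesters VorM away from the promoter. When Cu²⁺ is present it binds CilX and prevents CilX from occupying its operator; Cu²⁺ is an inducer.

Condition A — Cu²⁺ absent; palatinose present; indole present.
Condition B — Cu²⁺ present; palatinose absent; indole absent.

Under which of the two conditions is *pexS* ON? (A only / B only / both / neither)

neither

Condition A:
Cu²⁺ is absent, so CilX is active.
Palatinose is present, so VorM is inactive.
Indole is present, so DulE is inactive.
With repressor CilX bound, *pexS* is not transcribed.
→ *pexS* is OFF in A.
Condition B:
Cu²⁺ is present, so CilX is inactive.
Palatinose is absent, so VorM is active.
Indole is absent, so DulE is active.
With repressor DulE bound, *pexS* is not transcribed.
→ *pexS* is OFF in B.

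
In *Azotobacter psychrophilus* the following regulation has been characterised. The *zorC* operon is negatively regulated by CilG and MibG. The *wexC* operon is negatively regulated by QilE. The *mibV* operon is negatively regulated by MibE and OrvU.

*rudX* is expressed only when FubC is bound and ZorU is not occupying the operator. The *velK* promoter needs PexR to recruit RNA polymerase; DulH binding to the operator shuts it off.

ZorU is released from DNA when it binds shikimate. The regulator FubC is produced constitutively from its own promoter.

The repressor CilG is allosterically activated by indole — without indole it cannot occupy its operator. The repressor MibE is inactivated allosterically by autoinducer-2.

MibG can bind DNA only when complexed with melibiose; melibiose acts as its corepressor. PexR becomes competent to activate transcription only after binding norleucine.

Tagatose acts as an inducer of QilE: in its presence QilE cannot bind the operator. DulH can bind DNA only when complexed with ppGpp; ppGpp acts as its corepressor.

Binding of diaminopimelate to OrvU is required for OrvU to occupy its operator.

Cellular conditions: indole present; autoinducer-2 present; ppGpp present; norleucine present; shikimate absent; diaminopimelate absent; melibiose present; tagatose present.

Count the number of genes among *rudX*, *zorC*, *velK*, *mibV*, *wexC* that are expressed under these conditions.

Shikimate is absent, so ZorU is active.
FubC is produced constitutively and is active.
With repressor ZorU bound, *rudX* is not transcribed.
→ *rudX* is OFF.
Indole is present, so CilG is active.
Melibiose is present, so MibG is active.
With repressor CilG bound, *zorC* is not transcribed.
→ *zorC* is OFF.
Norleucine is present, so PexR is active.
ppGpp is present, so DulH is active.
With repressor DulH bound, *velK* is not transcribed.
→ *velK* is OFF.
Autoinducer-2 is present, so MibE is inactive.
Diaminopimelate is absent, so OrvU is inactive.
With no repressor bound, *mibV* is transcribed.
→ *mibV* is ON.
Tagatose is present, so QilE is inactive.
With no repressor bound, *wexC* is transcribed.
→ *wexC* is ON.
2 of the 5 genes are transcribed.

2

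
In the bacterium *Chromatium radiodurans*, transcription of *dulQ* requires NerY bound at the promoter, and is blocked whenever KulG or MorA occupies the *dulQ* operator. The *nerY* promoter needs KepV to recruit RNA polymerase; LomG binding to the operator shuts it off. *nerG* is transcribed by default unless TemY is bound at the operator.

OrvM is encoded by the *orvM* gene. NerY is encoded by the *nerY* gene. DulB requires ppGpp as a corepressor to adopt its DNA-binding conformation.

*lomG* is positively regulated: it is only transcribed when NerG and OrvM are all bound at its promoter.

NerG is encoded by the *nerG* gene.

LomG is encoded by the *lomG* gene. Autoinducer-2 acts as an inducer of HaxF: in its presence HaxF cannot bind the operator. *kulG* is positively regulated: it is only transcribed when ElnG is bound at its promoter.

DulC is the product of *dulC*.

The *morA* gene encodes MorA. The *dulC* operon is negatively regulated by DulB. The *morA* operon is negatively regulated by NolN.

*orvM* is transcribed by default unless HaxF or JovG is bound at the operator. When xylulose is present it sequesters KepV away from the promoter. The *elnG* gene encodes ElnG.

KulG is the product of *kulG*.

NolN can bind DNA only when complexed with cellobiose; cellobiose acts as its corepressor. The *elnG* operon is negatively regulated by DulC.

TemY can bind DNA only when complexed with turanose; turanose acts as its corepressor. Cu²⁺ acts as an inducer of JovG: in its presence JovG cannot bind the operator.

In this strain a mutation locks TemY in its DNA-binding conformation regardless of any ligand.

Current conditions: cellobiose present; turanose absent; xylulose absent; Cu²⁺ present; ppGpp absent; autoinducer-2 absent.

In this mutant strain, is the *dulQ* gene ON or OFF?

TemY is constitutively active in this strain.
With repressor TemY bound, *nerG* is not transcribed.
So NerG is not produced.
Autoinducer-2 is absent, so HaxF is active.
Cu²⁺ is present, so JovG is inactive.
With repressor HaxF bound, *orvM* is not transcribed.
So OrvM is not produced.
Required activator NerG is absent, so *lomG* is not transcribed.
So LomG is not produced.
Xylulose is absent, so KepV is active.
No repressor is bound and KepV is active, so *nerY* is transcribed.
So NerY is produced and active.
ppGpp is absent, so DulB is inactive.
With no repressor bound, *dulC* is transcribed.
So DulC is produced and active.
With repressor DulC bound, *elnG* is not transcribed.
So ElnG is not produced.
Required activator ElnG is absent, so *kulG* is not transcribed.
So KulG is not produced.
Cellobiose is present, so NolN is active.
With repressor NolN bound, *morA* is not transcribed.
So MorA is not produced.
No repressor is bound and NerY is active, so *dulQ* is transcribed.

ON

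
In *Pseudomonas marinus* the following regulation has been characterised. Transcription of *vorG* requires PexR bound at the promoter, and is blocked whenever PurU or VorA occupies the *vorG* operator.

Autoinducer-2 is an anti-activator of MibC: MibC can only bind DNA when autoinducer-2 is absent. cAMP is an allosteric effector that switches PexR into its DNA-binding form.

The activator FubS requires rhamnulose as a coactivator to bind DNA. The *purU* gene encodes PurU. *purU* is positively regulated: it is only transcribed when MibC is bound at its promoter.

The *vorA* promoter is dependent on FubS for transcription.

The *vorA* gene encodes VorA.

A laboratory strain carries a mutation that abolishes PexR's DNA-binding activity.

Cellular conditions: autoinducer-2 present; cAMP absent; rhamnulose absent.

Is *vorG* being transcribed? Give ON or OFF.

PexR is non-functional in this strain, so it has no effect.
Autoinducer-2 is present, so MibC is inactive.
Required activator MibC is absent, so *purU* is not transcribed.
So PurU is not produced.
Rhamnulose is absent, so FubS is inactive.
Required activator FubS is absent, so *vorA* is not transcribed.
So VorA is not produced.
Required activator PexR is absent, so *vorG* is not transcribed.

OFF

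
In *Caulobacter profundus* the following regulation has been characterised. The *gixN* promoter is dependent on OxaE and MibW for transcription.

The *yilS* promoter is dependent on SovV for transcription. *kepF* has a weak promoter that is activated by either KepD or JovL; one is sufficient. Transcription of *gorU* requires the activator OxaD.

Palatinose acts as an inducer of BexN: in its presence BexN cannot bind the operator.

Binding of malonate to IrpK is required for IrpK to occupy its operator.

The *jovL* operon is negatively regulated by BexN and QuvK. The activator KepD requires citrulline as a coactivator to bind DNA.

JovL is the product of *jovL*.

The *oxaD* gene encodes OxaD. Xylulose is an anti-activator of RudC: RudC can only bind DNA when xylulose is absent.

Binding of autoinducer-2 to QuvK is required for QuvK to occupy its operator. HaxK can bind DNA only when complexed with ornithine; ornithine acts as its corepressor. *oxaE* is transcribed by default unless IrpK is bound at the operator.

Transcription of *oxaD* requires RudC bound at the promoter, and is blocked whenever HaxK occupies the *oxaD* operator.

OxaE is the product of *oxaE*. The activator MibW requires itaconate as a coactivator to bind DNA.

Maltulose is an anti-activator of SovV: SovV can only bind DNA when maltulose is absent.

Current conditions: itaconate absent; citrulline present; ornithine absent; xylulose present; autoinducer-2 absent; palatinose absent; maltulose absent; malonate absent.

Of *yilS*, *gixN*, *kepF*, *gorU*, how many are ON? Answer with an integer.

Maltulose is absent, so SovV is active.
No repressor is bound and SovV is active, so *yilS* is transcribed.
→ *yilS* is ON.
Malonate is absent, so IrpK is inactive.
With no repressor bound, *oxaE* is transcribed.
So OxaE is produced and active.
Itaconate is absent, so MibW is inactive.
Required activator MibW is absent, so *gixN* is not transcribed.
→ *gixN* is OFF.
Citrulline is present, so KepD is active.
Palatinose is absent, so BexN is active.
Autoinducer-2 is absent, so QuvK is inactive.
With repressor BexN bound, *jovL* is not transcribed.
So JovL is not produced.
Activator KepD is present, so *kepF* is transcribed.
→ *kepF* is ON.
Xylulose is present, so RudC is inactive.
Ornithine is absent, so HaxK is inactive.
Required activator RudC is absent, so *oxaD* is not transcribed.
So OxaD is not produced.
Required activator OxaD is absent, so *gorU* is not transcribed.
→ *gorU* is OFF.
2 of the 4 genes are transcribed.

2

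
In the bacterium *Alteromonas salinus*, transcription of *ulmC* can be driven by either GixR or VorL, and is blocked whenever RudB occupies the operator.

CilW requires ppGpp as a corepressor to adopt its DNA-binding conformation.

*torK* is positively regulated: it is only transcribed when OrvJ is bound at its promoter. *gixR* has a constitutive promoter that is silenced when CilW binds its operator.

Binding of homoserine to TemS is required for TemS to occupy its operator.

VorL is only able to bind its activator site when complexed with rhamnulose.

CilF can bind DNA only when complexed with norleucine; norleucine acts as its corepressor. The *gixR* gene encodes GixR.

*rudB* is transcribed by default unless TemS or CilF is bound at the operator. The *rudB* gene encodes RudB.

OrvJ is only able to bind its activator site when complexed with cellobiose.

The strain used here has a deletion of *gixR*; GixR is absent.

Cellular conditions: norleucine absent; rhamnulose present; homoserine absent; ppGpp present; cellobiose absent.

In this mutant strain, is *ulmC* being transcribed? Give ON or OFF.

GixR is non-functional in this strain, so it has no effect.
Homoserine is absent, so TemS is inactive.
Norleucine is absent, so CilF is inactive.
With no repressor bound, *rudB* is transcribed.
So RudB is produced and active.
Rhamnulose is present, so VorL is active.
With repressor RudB bound, *ulmC* is not transcribed.

OFF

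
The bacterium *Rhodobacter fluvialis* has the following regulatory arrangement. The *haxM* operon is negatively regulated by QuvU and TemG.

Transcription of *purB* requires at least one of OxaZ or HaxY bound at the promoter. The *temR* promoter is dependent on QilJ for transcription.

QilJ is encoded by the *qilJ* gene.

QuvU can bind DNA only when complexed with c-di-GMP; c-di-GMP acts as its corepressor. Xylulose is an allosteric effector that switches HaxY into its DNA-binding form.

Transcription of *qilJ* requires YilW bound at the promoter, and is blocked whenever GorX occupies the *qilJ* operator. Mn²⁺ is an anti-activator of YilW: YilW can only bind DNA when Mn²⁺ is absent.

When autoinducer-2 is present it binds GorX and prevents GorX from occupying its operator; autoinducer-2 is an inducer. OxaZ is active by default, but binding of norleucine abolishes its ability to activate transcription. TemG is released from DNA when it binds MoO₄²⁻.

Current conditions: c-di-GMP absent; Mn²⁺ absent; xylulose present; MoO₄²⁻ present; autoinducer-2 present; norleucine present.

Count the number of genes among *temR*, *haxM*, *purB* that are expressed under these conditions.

3

Mn²⁺ is absent, so YilW is active.
Autoinducer-2 is present, so GorX is inactive.
No repressor is bound and YilW is active, so *qilJ* is transcribed.
So QilJ is produced and active.
No repressor is bound and QilJ is active, so *temR* is transcribed.
→ *temR* is ON.
c-di-GMP is absent, so QuvU is inactive.
MoO₄²⁻ is present, so TemG is inactive.
With no repressor bound, *haxM* is transcribed.
→ *haxM* is ON.
Norleucine is present, so OxaZ is inactive.
Xylulose is present, so HaxY is active.
Activator HaxY is present, so *purB* is transcribed.
→ *purB* is ON.
3 of the 3 genes are transcribed.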